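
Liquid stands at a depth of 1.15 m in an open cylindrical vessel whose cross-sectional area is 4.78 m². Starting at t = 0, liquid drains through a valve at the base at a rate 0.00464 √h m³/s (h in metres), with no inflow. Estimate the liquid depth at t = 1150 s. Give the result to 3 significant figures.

0.264 m

With no inflow, A dh/dt = −0.00464 √h.
Separate and integrate: 2(√h − √h₀) = −(0.00464/A) t.
√h = √1.15 − 0.00464·1150/(2·4.78) = 1.0724 − 0.55816 = 0.51422.
h = 0.51422² = 0.26442 m.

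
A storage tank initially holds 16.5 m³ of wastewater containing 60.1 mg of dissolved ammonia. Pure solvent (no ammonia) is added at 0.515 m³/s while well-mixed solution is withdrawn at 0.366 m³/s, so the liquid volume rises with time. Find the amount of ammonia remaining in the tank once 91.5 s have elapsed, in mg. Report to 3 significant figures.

Total volume: dV/dt = Q_in − Q_out = 0.14900 m³/s, so V(t) = 16.5 + 0.14900 t and V(91.5) = 30.134 m³.
No ammonia enters, so dm/dt = −Q_out · (m/V).
Separate: dm/m = −Q_out dt/V(t) ⇒ ln(m/m₀) = −(Q_out/(Q_in−Q_out)) ln(V/V₀).
m = m₀ (V₀/V)^(Q_out/(Q_in−Q_out)) = 60.1 × (16.5/30.134)^(2.4564) = 13.689 mg.

13.7 mg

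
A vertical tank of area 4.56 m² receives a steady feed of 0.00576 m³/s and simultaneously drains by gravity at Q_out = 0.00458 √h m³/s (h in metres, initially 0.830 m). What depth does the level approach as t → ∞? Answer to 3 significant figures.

1.58 m

Level balance: A dh/dt = 0.00576 − 0.00458 √h. Setting dh/dt = 0:
Q_in = 0.00458 √h_ss ⇒ √h_ss = 0.00576/0.00458 = 1.2576.
h_ss = 1.2576² = 1.5817 m. (Since h₀ = 0.830 m < h_ss, the level will rise toward this value.)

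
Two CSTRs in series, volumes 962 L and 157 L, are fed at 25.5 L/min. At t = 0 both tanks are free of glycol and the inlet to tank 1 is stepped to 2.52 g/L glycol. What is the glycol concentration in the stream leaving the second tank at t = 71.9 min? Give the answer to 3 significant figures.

Species balance on tank i: dCᵢ/dt = (Cᵢ₋₁ − Cᵢ)/τᵢ with τᵢ = Vᵢ/Q.
τ₁ = 962/25.5 = 37.725 min; τ₂ = 157/25.5 = 6.1569 min.
Tank 1: C₁ = C_in(1 − e^(−t/τ₁)). Tank 2 (τ₁ ≠ τ₂): C₂ = C_in[1 − (τ₁ e^(−t/τ₁) − τ₂ e^(−t/τ₂))/(τ₁ − τ₂)].
At t = 71.9: e^(−t/τ₁) = 0.14869, e^(−t/τ₂) = 8.4781e-06.
C₂ = 2.52·[1 − (37.725·0.14869 − 6.1569·8.4781e-06)/(31.569)] = 2.52·0.82231 = 2.0722 g/L.

2.07 g/L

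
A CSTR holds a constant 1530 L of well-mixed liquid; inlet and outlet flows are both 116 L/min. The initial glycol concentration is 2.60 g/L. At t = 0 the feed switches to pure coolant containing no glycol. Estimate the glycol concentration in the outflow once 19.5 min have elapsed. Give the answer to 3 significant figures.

Unsteady species balance (constant V, well mixed): V dC/dt = Q(C_in − C).
Rewrite as dC/dt + C/τ = C_in/τ, τ = V/Q = 13.190 min.
Integrating: C(t) = C_in + (C₀ − C_in) e^(−t/τ).
C(19.5) = 0 + (2.60 − 0)·e^(−19.5/13.190) = 0 + (2.6000)·0.22800 = 0.59279 g/L.

0.593 g/L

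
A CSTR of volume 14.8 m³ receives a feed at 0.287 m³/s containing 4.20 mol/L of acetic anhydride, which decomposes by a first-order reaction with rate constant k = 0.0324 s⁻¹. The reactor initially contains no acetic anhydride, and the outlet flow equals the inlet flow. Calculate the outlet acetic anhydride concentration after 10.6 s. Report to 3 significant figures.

V dC/dt = Q(C_in − C) − k V C.
This is linear with rate a = Q/V + k = 0.051792 s⁻¹.
C_ss = Q C_in/(Q + kV) = 1.5726 mol/L; C(t) = C_ss + (C₀ − C_ss) e^(−a t).
C(10.6) = 1.5726 + (-1.5726)·e^(−0.051792·10.6) = 1.5726 + (-1.5726)·0.57753 = 0.66436 mol/L.

0.664 mol/L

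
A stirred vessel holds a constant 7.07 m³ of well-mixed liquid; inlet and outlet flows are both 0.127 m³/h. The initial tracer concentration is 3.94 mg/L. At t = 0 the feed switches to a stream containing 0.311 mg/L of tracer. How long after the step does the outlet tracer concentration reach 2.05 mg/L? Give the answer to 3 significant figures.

Species balance: V dC/dt = Q(C_in − C) ⇒ τ = V/Q = 55.669 h.
C(t) = C_in + (C₀ − C_in) e^(−t/τ). Set C = 2.05 and solve for t:
e^(−t/τ) = (C − C_in)/(C₀ − C_in) = (2.05 − 0.311)/(3.94 − 0.311) = 0.47920
t = −τ ln(…) = 55.669 × 0.73565 = 40.953 h.

41.0 h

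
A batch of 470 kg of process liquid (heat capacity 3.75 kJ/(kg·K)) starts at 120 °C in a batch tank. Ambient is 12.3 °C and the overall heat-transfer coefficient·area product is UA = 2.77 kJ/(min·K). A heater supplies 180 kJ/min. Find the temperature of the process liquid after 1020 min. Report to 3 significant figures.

M c_p dT/dt = −UA(T − T_amb) + Q̇.
dT/dt = (T_ss − T)/τ with T_ss = T_amb + Q̇/UA = 12.3 + 180/2.77 = 77.282 °C, τ = M c_p/UA = 470·3.75/2.77 = 636.28 min.
This is linear first-order; T(t) = T_ss + (T₀ − T_ss) e^(−t/τ).
T(1020) = 77.282 + (42.718)·0.20128 = 85.880 °C.

85.9 °C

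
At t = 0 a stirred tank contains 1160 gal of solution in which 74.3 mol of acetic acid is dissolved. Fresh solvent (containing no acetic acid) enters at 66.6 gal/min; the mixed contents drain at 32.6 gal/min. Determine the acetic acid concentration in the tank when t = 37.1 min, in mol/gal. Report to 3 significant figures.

Let m(t) be the amount of acetic acid. Volume: V(t) = V₀ + (Q_in − Q_out) t = 1160 + 34.000 t; V(37.1) = 2421.4 gal.
Solute balance: dm/dt = 0 − Q_out C = −Q_out m/V(t).
Separate: dm/m = −Q_out dt/V(t) ⇒ ln(m/m₀) = −(Q_out/(Q_in−Q_out)) ln(V/V₀).
m = m₀ (V₀/V)^(Q_out/(Q_in−Q_out)) = 74.3 × (1160/2421.4)^(0.95882) = 36.689 mol.
C = m/V = 36.689/2421.4 = 0.015152 mol/gal.

0.0152 mol/gal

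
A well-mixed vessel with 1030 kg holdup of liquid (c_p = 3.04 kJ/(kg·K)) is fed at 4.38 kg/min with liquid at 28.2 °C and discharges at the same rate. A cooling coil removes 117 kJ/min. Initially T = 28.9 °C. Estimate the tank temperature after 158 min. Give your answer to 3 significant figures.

24.3 °C

M c_p dT/dt = ṁ c_p (T_in − T) − Q̇.
τ = M/ṁ = 235.16 min; T_ss = T_in − Q̇/(ṁ c_p) = 28.2 − 117/(4.38·3.04) = 19.413 °C.
This is linear first-order; T(t) = T_ss + (T₀ − T_ss) e^(−t/τ).
T(158) = 19.413 + (9.4870)·e^(−158/235.16) = 19.413 + (9.4870)·0.51075 = 24.258 °C.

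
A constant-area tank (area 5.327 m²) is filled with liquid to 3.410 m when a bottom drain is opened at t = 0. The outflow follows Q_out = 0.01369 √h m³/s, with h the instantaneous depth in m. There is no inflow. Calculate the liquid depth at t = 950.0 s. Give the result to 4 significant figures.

0.3918 m

Volume balance on the tank: A dh/dt = −0.01369 √h.
∫ h^(−1/2) dh = −(0.01369/A) ∫ dt, giving 2√h = 2√h₀ − (0.01369/A) t.
√h = √3.410 − 0.01369·950.0/(2·5.327) = 1.84662 − 1.22072 = 0.625903.
h = 0.625903² = 0.391755 m.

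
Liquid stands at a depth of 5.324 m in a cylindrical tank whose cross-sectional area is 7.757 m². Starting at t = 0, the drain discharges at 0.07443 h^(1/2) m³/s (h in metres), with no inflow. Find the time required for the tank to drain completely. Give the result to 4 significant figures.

480.9 s

With no inflow, A dh/dt = −0.07443 √h.
∫ h^(−1/2) dh = −(0.07443/A) ∫ dt, giving 2√h = 2√h₀ − (0.07443/A) t.
Set h = 0: 2√h₀ = (0.07443/A) t_empty ⇒ t_empty = 2A√h₀/0.07443.
t_empty = 2·7.757·√5.324/0.07443 = 15.5140·2.30738/0.07443 = 480.944 s.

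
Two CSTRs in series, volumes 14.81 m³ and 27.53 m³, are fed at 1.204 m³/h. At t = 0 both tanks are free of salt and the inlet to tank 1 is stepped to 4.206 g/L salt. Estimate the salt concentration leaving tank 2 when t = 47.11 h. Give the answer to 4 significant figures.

3.152 g/L

Each tank obeys Vᵢ dCᵢ/dt = Q(Cᵢ₋₁ − Cᵢ), so τᵢ = Vᵢ/Q.
τ₁ = 14.81/1.204 = 12.3007 h; τ₂ = 27.53/1.204 = 22.8654 h.
Tank 1: C₁ = C_in(1 − e^(−t/τ₁)). Tank 2 (τ₁ ≠ τ₂): C₂ = C_in[1 − (τ₁ e^(−t/τ₁) − τ₂ e^(−t/τ₂))/(τ₁ − τ₂)].
At t = 47.11: e^(−t/τ₁) = 0.0217123, e^(−t/τ₂) = 0.127414.
C₂ = 4.206·[1 − (12.3007·0.0217123 − 22.8654·0.127414)/(-10.5648)] = 4.206·0.749517 = 3.15247 g/L.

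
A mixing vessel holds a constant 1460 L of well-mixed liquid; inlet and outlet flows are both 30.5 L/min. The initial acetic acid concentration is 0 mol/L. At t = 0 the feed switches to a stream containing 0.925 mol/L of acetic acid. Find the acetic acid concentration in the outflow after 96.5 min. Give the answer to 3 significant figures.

0.802 mol/L

Transient balance on the dissolved component: V dC/dt = Q(C_in − C).
So dC/dt = (C_in − C)/τ with τ = V/Q = 1460/30.5 = 47.869 min.
C approaches C_in exponentially: C(t) = C_in + (C₀ − C_in) e^(−t/τ).
C(96.5) = 0.925 + (0 − 0.925)·e^(−96.5/47.869) = 0.925 + (-0.92500)·0.13320 = 0.80179 mol/L.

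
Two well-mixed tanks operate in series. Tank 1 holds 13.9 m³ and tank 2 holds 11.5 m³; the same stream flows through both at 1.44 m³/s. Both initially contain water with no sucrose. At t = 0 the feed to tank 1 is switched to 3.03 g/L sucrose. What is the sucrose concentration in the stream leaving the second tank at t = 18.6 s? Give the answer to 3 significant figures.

1.89 g/L

Each tank obeys Vᵢ dCᵢ/dt = Q(Cᵢ₋₁ − Cᵢ), so τᵢ = Vᵢ/Q.
τ₁ = 13.9/1.44 = 9.6528 s; τ₂ = 11.5/1.44 = 7.9861 s.
Tank 1: C₁ = C_in(1 − e^(−t/τ₁)). Tank 2 (τ₁ ≠ τ₂): C₂ = C_in[1 − (τ₁ e^(−t/τ₁) − τ₂ e^(−t/τ₂))/(τ₁ − τ₂)].
At t = 18.6: e^(−t/τ₁) = 0.14560, e^(−t/τ₂) = 0.097389.
C₂ = 3.03·[1 − (9.6528·0.14560 − 7.9861·0.097389)/(1.6667)] = 3.03·0.62340 = 1.8889 g/L.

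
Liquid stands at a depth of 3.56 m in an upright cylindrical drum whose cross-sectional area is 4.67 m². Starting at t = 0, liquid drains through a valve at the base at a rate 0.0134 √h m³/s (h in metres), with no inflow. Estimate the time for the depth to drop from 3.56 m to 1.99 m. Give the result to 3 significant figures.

332 s

Mass balance (ρ constant): A dh/dt = −0.0134 √h.
This is separable: 2 d(√h)/dt = −0.0134/A, so √h = √h₀ − (0.0134/(2A)) t.
t = 2A(√h₀ − √h)/0.0134 = 2·4.67·(√3.56 − √1.99)/0.0134
  = 9.3400 × (1.8868 − 1.4107) / 0.0134 = 331.86 s.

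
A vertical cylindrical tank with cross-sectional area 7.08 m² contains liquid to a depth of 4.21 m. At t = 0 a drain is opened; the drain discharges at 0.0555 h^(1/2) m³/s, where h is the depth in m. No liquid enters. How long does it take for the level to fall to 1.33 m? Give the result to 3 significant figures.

Accumulation of liquid (constant cross-section A): A dh/dt = −0.0555 √h.
Separate and integrate: 2(√h − √h₀) = −(0.0555/A) t.
t = 2A(√h₀ − √h)/0.0555 = 2·7.08·(√4.21 − √1.33)/0.0555
  = 14.160 × (2.0518 − 1.1533) / 0.0555 = 229.26 s.

229 s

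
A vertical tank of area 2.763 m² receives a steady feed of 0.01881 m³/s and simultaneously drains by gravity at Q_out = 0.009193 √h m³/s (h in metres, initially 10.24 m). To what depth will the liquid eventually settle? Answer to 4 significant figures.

4.187 m

A dh/dt = Q_in − 0.009193 √h. Steady state requires inflow = outflow:
Q_in = 0.009193 √h_ss ⇒ √h_ss = 0.01881/0.009193 = 2.04612.
h_ss = 2.04612² = 4.18662 m. (Since h₀ = 10.24 m > h_ss, the level will fall toward this value.)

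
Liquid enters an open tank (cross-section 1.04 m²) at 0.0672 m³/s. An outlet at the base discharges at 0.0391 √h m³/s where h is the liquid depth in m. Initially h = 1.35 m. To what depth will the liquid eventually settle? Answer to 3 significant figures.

2.95 m

Unsteady balance on liquid volume: A dh/dt = Q_in − 0.0391 √h. At steady state dh/dt = 0:
Q_in = 0.0391 √h_ss ⇒ √h_ss = 0.0672/0.0391 = 1.7187.
h_ss = 1.7187² = 2.9538 m. (Since h₀ = 1.35 m < h_ss, the level will rise toward this value.)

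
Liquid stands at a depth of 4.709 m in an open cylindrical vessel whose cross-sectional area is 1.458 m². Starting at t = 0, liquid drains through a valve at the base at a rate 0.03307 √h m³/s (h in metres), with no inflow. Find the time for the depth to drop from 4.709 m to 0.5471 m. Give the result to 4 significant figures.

126.1 s

Accumulation of liquid (constant cross-section A): A dh/dt = −0.03307 √h.
Separate and integrate: 2(√h − √h₀) = −(0.03307/A) t.
t = 2A(√h₀ − √h)/0.03307 = 2·1.458·(√4.709 − √0.5471)/0.03307
  = 2.91600 × (2.17002 − 0.739662) / 0.03307 = 126.124 s.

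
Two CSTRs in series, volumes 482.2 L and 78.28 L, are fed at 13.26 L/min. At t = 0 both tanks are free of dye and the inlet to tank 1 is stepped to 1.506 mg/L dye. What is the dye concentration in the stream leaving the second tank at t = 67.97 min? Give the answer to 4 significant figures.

Each tank obeys Vᵢ dCᵢ/dt = Q(Cᵢ₋₁ − Cᵢ), so τᵢ = Vᵢ/Q.
τ₁ = 482.2/13.26 = 36.3650 min; τ₂ = 78.28/13.26 = 5.90347 min.
Tank 1: C₁ = C_in(1 − e^(−t/τ₁)). Tank 2 (τ₁ ≠ τ₂): C₂ = C_in[1 − (τ₁ e^(−t/τ₁) − τ₂ e^(−t/τ₂))/(τ₁ − τ₂)].
At t = 67.97: e^(−t/τ₁) = 0.154262, e^(−t/τ₂) = 9.99356e-06.
C₂ = 1.506·[1 − (36.3650·0.154262 − 5.90347·9.99356e-06)/(30.4615)] = 1.506·0.815844 = 1.22866 mg/L.

1.229 mg/L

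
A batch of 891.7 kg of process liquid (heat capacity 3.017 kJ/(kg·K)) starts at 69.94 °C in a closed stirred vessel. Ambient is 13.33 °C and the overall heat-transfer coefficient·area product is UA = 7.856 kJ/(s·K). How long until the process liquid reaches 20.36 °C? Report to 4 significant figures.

714.3 s

Heat balance on the well-mixed liquid: M c_p dT/dt = −UA(T − T_amb).
τ = M c_p/UA = 342.446 s; T_ss = T_amb = 13.3300 °C.
T(t) = T_ss + (T₀ − T_ss)e^(−t/τ); set T = 20.36:
t = −τ ln[(T − T_ss)/(T₀ − T_ss)] = −342.446 · ln(0.124183) = 714.343 s.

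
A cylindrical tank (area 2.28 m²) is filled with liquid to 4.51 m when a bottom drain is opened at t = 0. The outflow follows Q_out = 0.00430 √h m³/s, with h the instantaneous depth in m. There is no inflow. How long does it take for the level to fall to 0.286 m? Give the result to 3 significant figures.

1680 s

Mass balance (ρ constant): A dh/dt = −0.00430 √h.
This is separable: 2 d(√h)/dt = −0.00430/A, so √h = √h₀ − (0.00430/(2A)) t.
t = 2A(√h₀ − √h)/0.00430 = 2·2.28·(√4.51 − √0.286)/0.00430
  = 4.5600 × (2.1237 − 0.53479) / 0.00430 = 1685.0 s.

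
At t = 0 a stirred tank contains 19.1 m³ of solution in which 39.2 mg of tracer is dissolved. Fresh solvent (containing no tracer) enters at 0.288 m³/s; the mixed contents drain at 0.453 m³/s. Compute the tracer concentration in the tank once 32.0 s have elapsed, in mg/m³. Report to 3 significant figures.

Total volume: dV/dt = Q_in − Q_out = -0.16500 m³/s, so V(t) = 19.1 − 0.16500 t and V(32.0) = 13.820 m³.
Species balance (pure solvent in): dm/dt = −Q_out · m/V(t).
Separate: dm/m = −Q_out dt/V(t) ⇒ ln(m/m₀) = −(Q_out/(Q_in−Q_out)) ln(V/V₀).
m = m₀ (V₀/V)^(Q_out/(Q_in−Q_out)) = 39.2 × (19.1/13.820)^(-2.7455) = 16.124 mg.
C = m/V = 16.124/13.820 = 1.1667 mg/m³.

1.17 mg/m³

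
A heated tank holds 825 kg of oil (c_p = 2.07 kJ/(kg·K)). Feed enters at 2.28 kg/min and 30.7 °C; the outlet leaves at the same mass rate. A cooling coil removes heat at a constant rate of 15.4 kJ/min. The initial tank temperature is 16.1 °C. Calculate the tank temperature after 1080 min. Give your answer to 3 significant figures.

Unsteady energy balance on the tank contents: M c_p dT/dt = ṁ c_p (T_in − T) − 15.4.
τ = M/ṁ = 361.84 min; T_ss = T_in − Q̇/(ṁ c_p) = 30.7 − 15.4/(2.28·2.07) = 27.437 °C.
Solution: T(t) = T_ss + (T₀ − T_ss) e^(−t/τ).
T(1080) = 27.437 + (-11.337)·e^(−1080/361.84) = 27.437 + (-11.337)·0.050553 = 26.864 °C.

26.9 °C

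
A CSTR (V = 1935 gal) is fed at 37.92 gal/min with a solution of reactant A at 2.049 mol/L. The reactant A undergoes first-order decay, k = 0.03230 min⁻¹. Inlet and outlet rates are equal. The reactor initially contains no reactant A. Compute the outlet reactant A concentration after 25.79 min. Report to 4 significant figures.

Accumulation = in − out − consumed: V dC/dt = Q C_in − Q C − k V C.
dC/dt = (Q/V) C_in − (Q/V + k) C; effective rate a = Q/V + k = 0.0195969 + 0.03230 = 0.0518969 min⁻¹.
C_ss = Q C_in/(Q + kV) = 0.773727 mol/L; C(t) = C_ss + (C₀ − C_ss) e^(−a t).
C(25.79) = 0.773727 + (-0.773727)·e^(−0.0518969·25.79) = 0.773727 + (-0.773727)·0.262259 = 0.570810 mol/L.

0.5708 mol/L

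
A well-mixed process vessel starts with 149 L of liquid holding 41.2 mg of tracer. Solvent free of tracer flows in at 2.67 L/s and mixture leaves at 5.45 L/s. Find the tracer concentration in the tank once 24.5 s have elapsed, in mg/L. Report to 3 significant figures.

0.154 mg/L

Total volume: dV/dt = Q_in − Q_out = -2.7800 L/s, so V(t) = 149 − 2.7800 t and V(24.5) = 80.890 L.
No tracer enters, so dm/dt = −Q_out · (m/V).
dm/m = −Q_out dt/(V₀ − 2.7800 t); integrating gives ln(m/m₀) = −(Q_out/(Q_in−Q_out)) ln(V/V₀).
m = m₀ (V₀/V)^(Q_out/(Q_in−Q_out)) = 41.2 × (149/80.890)^(-1.9604) = 12.440 mg.
C = m/V = 12.440/80.890 = 0.15379 mg/L.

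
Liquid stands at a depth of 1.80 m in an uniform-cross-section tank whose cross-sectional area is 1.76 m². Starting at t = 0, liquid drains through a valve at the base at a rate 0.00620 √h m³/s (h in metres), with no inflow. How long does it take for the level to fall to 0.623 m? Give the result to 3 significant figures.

A dh/dt = −Q_out = −0.00620 √h.
This is separable: 2 d(√h)/dt = −0.00620/A, so √h = √h₀ − (0.00620/(2A)) t.
t = 2A(√h₀ − √h)/0.00620 = 2·1.76·(√1.80 − √0.623)/0.00620
  = 3.5200 × (1.3416 − 0.78930) / 0.00620 = 313.59 s.

314 s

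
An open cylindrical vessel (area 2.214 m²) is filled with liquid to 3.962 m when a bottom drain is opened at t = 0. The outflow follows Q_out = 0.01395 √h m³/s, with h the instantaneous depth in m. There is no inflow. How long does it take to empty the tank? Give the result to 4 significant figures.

631.8 s

Unsteady balance on liquid volume: A dh/dt = −0.01395 √h.
Separate and integrate: 2(√h − √h₀) = −(0.01395/A) t.
Set h = 0: 2√h₀ = (0.01395/A) t_empty ⇒ t_empty = 2A√h₀/0.01395.
t_empty = 2·2.214·√3.962/0.01395 = 4.42800·1.99048/0.01395 = 631.816 s.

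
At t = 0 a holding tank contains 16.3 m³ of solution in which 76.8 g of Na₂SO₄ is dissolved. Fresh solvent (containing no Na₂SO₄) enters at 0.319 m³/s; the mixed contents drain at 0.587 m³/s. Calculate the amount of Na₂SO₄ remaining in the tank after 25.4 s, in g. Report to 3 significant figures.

Let m(t) be the amount of Na₂SO₄. Volume: V(t) = V₀ + (Q_in − Q_out) t = 16.3 − 0.26800 t; V(25.4) = 9.4928 m³.
Species balance (pure solvent in): dm/dt = −Q_out · m/V(t).
Separate: dm/m = −Q_out dt/V(t) ⇒ ln(m/m₀) = −(Q_out/(Q_in−Q_out)) ln(V/V₀).
m = m₀ (V₀/V)^(Q_out/(Q_in−Q_out)) = 76.8 × (16.3/9.4928)^(-2.1903) = 23.501 g.

23.5 g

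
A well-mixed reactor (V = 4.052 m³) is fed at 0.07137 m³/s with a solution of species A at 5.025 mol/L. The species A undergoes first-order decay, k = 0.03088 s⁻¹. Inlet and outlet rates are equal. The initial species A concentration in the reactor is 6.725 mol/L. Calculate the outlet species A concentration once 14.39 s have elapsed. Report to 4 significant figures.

4.264 mol/L

V dC/dt = Q(C_in − C) − k V C.
This is linear with rate a = Q/V + k = 0.0484935 s⁻¹.
C_ss = Q C_in/(Q + kV) = 1.82515 mol/L; C(t) = C_ss + (C₀ − C_ss) e^(−a t).
C(14.39) = 1.82515 + (4.89985)·e^(−0.0484935·14.39) = 1.82515 + (4.89985)·0.497668 = 4.26365 mol/L.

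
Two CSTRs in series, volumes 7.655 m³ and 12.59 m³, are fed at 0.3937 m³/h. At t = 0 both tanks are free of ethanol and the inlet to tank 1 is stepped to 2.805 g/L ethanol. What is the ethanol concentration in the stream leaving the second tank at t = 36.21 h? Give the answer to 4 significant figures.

Species balance on tank i: dCᵢ/dt = (Cᵢ₋₁ − Cᵢ)/τᵢ with τᵢ = Vᵢ/Q.
τ₁ = 7.655/0.3937 = 19.4437 h; τ₂ = 12.59/0.3937 = 31.9787 h.
Solving the cascade with C₁(0)=C₂(0)=0 gives C₂(t) = C_in[1 − (τ₁ e^(−t/τ₁) − τ₂ e^(−t/τ₂))/(τ₁ − τ₂)].
At t = 36.21: e^(−t/τ₁) = 0.155316, e^(−t/τ₂) = 0.322286.
C₂ = 2.805·[1 − (19.4437·0.155316 − 31.9787·0.322286)/(-12.5349)] = 2.805·0.418717 = 1.17450 g/L.

1.175 g/L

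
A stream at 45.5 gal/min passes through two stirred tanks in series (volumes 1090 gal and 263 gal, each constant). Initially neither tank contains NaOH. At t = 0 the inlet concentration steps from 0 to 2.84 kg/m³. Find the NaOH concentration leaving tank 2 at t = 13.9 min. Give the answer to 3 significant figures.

Time constants: τᵢ = Vᵢ/Q for each well-mixed tank.
τ₁ = 1090/45.5 = 23.956 min; τ₂ = 263/45.5 = 5.7802 min.
Tank 1: C₁ = C_in(1 − e^(−t/τ₁)). Tank 2 (τ₁ ≠ τ₂): C₂ = C_in[1 − (τ₁ e^(−t/τ₁) − τ₂ e^(−t/τ₂))/(τ₁ − τ₂)].
At t = 13.9: e^(−t/τ₁) = 0.55977, e^(−t/τ₂) = 0.090288.
C₂ = 2.84·[1 − (23.956·0.55977 − 5.7802·0.090288)/(18.176)] = 2.84·0.29093 = 0.82623 kg/m³.

0.826 kg/m³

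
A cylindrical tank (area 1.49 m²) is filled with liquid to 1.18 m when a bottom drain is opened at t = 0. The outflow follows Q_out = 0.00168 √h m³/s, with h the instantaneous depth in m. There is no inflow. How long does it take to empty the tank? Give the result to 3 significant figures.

With no inflow, A dh/dt = −0.00168 √h.
∫ h^(−1/2) dh = −(0.00168/A) ∫ dt, giving 2√h = 2√h₀ − (0.00168/A) t.
Set h = 0: 2√h₀ = (0.00168/A) t_empty ⇒ t_empty = 2A√h₀/0.00168.
t_empty = 2·1.49·√1.18/0.00168 = 2.9800·1.0863/0.00168 = 1926.9 s.

1930 s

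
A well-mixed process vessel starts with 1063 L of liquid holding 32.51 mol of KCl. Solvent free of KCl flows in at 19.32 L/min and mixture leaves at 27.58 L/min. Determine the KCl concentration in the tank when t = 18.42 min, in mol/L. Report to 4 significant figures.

0.02131 mol/L

Let m(t) be the amount of KCl. Volume: V(t) = V₀ + (Q_in − Q_out) t = 1063 − 8.26000 t; V(18.42) = 910.851 L.
Solute balance: dm/dt = 0 − Q_out C = −Q_out m/V(t).
dm/m = −Q_out dt/(V₀ − 8.26000 t); integrating gives ln(m/m₀) = −(Q_out/(Q_in−Q_out)) ln(V/V₀).
m = m₀ (V₀/V)^(Q_out/(Q_in−Q_out)) = 32.51 × (1063/910.851)^(-3.33898) = 19.4097 mol.
C = m/V = 19.4097/910.851 = 0.0213094 mol/L.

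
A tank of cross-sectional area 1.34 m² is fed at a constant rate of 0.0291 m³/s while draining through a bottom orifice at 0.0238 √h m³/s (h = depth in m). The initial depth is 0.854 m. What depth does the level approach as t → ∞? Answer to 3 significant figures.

1.49 m

Level balance: A dh/dt = 0.0291 − 0.0238 √h. Setting dh/dt = 0:
Q_in = 0.0238 √h_ss ⇒ √h_ss = 0.0291/0.0238 = 1.2227.
h_ss = 1.2227² = 1.4950 m. (Since h₀ = 0.854 m < h_ss, the level will rise toward this value.)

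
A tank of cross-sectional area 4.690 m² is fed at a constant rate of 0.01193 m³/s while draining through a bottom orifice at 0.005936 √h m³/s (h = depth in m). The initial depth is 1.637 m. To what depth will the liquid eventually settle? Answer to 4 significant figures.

4.039 m

Level balance: A dh/dt = 0.01193 − 0.005936 √h. Setting dh/dt = 0:
Q_in = 0.005936 √h_ss ⇒ √h_ss = 0.01193/0.005936 = 2.00977.
h_ss = 2.00977² = 4.03918 m. (Since h₀ = 1.637 m < h_ss, the level will rise toward this value.)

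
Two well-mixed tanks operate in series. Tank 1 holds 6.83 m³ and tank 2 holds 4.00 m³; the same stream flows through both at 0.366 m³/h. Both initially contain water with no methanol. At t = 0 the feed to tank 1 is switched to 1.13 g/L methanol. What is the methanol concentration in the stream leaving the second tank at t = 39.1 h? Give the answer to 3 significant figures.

Species balance on tank i: dCᵢ/dt = (Cᵢ₋₁ − Cᵢ)/τᵢ with τᵢ = Vᵢ/Q.
τ₁ = 6.83/0.366 = 18.661 h; τ₂ = 4.00/0.366 = 10.929 h.
Solving the cascade with C₁(0)=C₂(0)=0 gives C₂(t) = C_in[1 − (τ₁ e^(−t/τ₁) − τ₂ e^(−t/τ₂))/(τ₁ − τ₂)].
At t = 39.1: e^(−t/τ₁) = 0.12304, e^(−t/τ₂) = 0.027941.
C₂ = 1.13·[1 − (18.661·0.12304 − 10.929·0.027941)/(7.7322)] = 1.13·0.74255 = 0.83908 g/L.

0.839 g/L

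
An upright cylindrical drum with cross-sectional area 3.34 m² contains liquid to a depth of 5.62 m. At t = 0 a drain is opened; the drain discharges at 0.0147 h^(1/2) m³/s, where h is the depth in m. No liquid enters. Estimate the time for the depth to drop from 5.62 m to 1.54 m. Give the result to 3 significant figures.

Unsteady balance on liquid volume: A dh/dt = −0.0147 √h.
This is separable: 2 d(√h)/dt = −0.0147/A, so √h = √h₀ − (0.0147/(2A)) t.
t = 2A(√h₀ − √h)/0.0147 = 2·3.34·(√5.62 − √1.54)/0.0147
  = 6.6800 × (2.3707 − 1.2410) / 0.0147 = 513.35 s.

513 s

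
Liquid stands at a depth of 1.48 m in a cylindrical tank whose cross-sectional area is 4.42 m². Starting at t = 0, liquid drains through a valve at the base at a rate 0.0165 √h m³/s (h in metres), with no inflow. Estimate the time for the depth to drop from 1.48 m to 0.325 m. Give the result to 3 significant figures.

346 s

A dh/dt = −Q_out = −0.0165 √h.
Separate and integrate: 2(√h − √h₀) = −(0.0165/A) t.
t = 2A(√h₀ − √h)/0.0165 = 2·4.42·(√1.48 − √0.325)/0.0165
  = 8.8400 × (1.2166 − 0.57009) / 0.0165 = 346.35 s.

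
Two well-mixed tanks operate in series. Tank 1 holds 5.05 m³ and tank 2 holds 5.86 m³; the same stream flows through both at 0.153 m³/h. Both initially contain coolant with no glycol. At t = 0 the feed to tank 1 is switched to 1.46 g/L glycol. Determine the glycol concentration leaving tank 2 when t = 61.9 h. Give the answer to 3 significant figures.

0.757 g/L

Each tank obeys Vᵢ dCᵢ/dt = Q(Cᵢ₋₁ − Cᵢ), so τᵢ = Vᵢ/Q.
τ₁ = 5.05/0.153 = 33.007 h; τ₂ = 5.86/0.153 = 38.301 h.
Tank 1: C₁ = C_in(1 − e^(−t/τ₁)). Tank 2 (τ₁ ≠ τ₂): C₂ = C_in[1 − (τ₁ e^(−t/τ₁) − τ₂ e^(−t/τ₂))/(τ₁ − τ₂)].
At t = 61.9: e^(−t/τ₁) = 0.15330, e^(−t/τ₂) = 0.19866.
C₂ = 1.46·[1 − (33.007·0.15330 − 38.301·0.19866)/(-5.2941)] = 1.46·0.51851 = 0.75703 g/L.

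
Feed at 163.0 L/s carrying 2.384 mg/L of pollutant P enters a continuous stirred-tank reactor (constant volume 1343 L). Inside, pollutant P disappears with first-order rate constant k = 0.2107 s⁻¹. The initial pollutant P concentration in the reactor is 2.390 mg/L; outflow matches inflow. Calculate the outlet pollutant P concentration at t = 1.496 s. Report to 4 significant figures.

Accumulation = in − out − consumed: V dC/dt = Q C_in − Q C − k V C.
This is linear with rate a = Q/V + k = 0.332070 s⁻¹.
C_ss = Q C_in/(Q + kV) = 0.871341 mg/L; C(t) = C_ss + (C₀ − C_ss) e^(−a t).
C(1.496) = 0.871341 + (1.51866)·e^(−0.332070·1.496) = 0.871341 + (1.51866)·0.608489 = 1.79543 mg/L.

1.795 mg/L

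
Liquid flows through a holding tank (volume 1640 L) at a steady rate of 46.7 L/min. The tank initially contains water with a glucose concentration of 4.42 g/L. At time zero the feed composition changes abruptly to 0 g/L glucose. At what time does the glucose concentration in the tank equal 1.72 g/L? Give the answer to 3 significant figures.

Species balance: V dC/dt = Q(C_in − C) ⇒ τ = V/Q = 35.118 min.
C(t) = C_in + (C₀ − C_in) e^(−t/τ). Set C = 1.72 and solve for t:
e^(−t/τ) = (C − C_in)/(C₀ − C_in) = (1.72 − 0)/(4.42 − 0) = 0.38914
t = −τ ln(…) = 35.118 × 0.94382 = 33.145 min.

33.1 min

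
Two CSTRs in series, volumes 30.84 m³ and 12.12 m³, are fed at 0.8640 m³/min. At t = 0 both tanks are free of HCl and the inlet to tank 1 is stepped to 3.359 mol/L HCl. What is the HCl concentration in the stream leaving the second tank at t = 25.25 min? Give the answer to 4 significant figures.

0.9907 mol/L

Time constants: τᵢ = Vᵢ/Q for each well-mixed tank.
τ₁ = 30.84/0.8640 = 35.6944 min; τ₂ = 12.12/0.8640 = 14.0278 min.
Solving the cascade with C₁(0)=C₂(0)=0 gives C₂(t) = C_in[1 − (τ₁ e^(−t/τ₁) − τ₂ e^(−t/τ₂))/(τ₁ − τ₂)].
At t = 25.25: e^(−t/τ₁) = 0.492928, e^(−t/τ₂) = 0.165299.
C₂ = 3.359·[1 − (35.6944·0.492928 − 14.0278·0.165299)/(21.6667)] = 3.359·0.294954 = 0.990750 mol/L.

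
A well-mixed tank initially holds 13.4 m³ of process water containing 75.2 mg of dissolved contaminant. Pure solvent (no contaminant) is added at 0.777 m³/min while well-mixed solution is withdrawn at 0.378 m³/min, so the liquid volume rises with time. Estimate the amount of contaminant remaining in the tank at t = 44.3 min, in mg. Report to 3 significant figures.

Let m(t) be the amount of contaminant. Volume: V(t) = V₀ + (Q_in − Q_out) t = 13.4 + 0.39900 t; V(44.3) = 31.076 m³.
Solute balance: dm/dt = 0 − Q_out C = −Q_out m/V(t).
dm/m = −Q_out dt/(V₀ + 0.39900 t); integrating gives ln(m/m₀) = −(Q_out/(Q_in−Q_out)) ln(V/V₀).
m = m₀ (V₀/V)^(Q_out/(Q_in−Q_out)) = 75.2 × (13.4/31.076)^(0.94737) = 33.894 mg.

33.9 mg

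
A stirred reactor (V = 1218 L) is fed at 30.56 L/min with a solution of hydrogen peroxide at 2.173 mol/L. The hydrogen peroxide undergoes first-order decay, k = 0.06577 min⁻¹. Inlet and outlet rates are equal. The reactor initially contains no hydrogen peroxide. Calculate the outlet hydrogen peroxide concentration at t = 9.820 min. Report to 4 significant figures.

Species balance: V dC/dt = Q C_in − Q C − k V C.
This is linear with rate a = Q/V + k = 0.0908603 min⁻¹.
C_ss = Q C_in/(Q + kV) = 0.600056 mol/L; C(t) = C_ss + (C₀ − C_ss) e^(−a t).
C(9.820) = 0.600056 + (-0.600056)·e^(−0.0908603·9.820) = 0.600056 + (-0.600056)·0.409734 = 0.354193 mol/L.

0.3542 mol/L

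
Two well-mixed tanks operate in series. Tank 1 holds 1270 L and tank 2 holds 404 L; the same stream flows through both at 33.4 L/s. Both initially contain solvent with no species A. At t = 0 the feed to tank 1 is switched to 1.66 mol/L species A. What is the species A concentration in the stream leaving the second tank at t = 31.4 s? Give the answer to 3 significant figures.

Species balance on tank i: dCᵢ/dt = (Cᵢ₋₁ − Cᵢ)/τᵢ with τᵢ = Vᵢ/Q.
τ₁ = 1270/33.4 = 38.024 s; τ₂ = 404/33.4 = 12.096 s.
Tank 1: C₁ = C_in(1 − e^(−t/τ₁)). Tank 2 (τ₁ ≠ τ₂): C₂ = C_in[1 − (τ₁ e^(−t/τ₁) − τ₂ e^(−t/τ₂))/(τ₁ − τ₂)].
At t = 31.4: e^(−t/τ₁) = 0.43789, e^(−t/τ₂) = 0.074576.
C₂ = 1.66·[1 − (38.024·0.43789 − 12.096·0.074576)/(25.928)] = 1.66·0.39262 = 0.65176 mol/L.

0.652 mol/L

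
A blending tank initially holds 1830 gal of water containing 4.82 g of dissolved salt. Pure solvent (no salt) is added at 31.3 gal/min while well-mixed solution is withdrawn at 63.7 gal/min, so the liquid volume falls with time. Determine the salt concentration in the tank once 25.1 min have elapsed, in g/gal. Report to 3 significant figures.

Let m(t) be the amount of salt. Volume: V(t) = V₀ + (Q_in − Q_out) t = 1830 − 32.400 t; V(25.1) = 1016.8 gal.
Solute balance: dm/dt = 0 − Q_out C = −Q_out m/V(t).
dm/m = −Q_out dt/(V₀ − 32.400 t); integrating gives ln(m/m₀) = −(Q_out/(Q_in−Q_out)) ln(V/V₀).
m = m₀ (V₀/V)^(Q_out/(Q_in−Q_out)) = 4.82 × (1830/1016.8)^(-1.9660) = 1.5179 g.
C = m/V = 1.5179/1016.8 = 0.0014929 g/gal.

0.00149 g/gal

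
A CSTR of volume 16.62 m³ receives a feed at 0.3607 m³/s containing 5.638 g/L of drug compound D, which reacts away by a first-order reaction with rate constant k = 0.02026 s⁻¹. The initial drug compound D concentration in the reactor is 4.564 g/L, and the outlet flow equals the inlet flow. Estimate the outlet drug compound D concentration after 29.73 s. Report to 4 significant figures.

3.389 g/L

Species balance: V dC/dt = Q C_in − Q C − k V C.
dC/dt = (Q/V) C_in − (Q/V + k) C; effective rate a = Q/V + k = 0.0217028 + 0.02026 = 0.0419628 s⁻¹.
C_ss = Q C_in/(Q + kV) = 2.91592 g/L; C(t) = C_ss + (C₀ − C_ss) e^(−a t).
C(29.73) = 2.91592 + (1.64808)·e^(−0.0419628·29.73) = 2.91592 + (1.64808)·0.287207 = 3.38926 g/L.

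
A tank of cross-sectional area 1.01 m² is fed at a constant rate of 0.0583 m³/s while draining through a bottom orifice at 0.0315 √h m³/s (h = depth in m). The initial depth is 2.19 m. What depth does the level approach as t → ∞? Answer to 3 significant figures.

3.43 m

Volume balance on the tank: A dh/dt = Q_in − 0.0315 √h. At steady state dh/dt = 0:
Q_in = 0.0315 √h_ss ⇒ √h_ss = 0.0583/0.0315 = 1.8508.
h_ss = 1.8508² = 3.4254 m. (Since h₀ = 2.19 m < h_ss, the level will rise toward this value.)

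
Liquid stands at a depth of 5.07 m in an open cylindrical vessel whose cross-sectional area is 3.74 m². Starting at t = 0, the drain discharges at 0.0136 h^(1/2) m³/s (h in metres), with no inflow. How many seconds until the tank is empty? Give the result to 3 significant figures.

With no inflow, A dh/dt = −0.0136 √h.
This is separable: 2 d(√h)/dt = −0.0136/A, so √h = √h₀ − (0.0136/(2A)) t.
Tank is empty when √h = 0: t_empty = 2A√h₀/0.0136.
t_empty = 2·3.74·√5.07/0.0136 = 7.4800·2.2517/0.0136 = 1238.4 s.

1240 s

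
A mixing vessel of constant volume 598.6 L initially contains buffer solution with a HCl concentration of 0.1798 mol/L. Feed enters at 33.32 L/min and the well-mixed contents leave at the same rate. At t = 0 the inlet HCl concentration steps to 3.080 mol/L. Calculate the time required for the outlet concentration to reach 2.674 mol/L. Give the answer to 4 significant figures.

Species balance: V dC/dt = Q(C_in − C) ⇒ τ = V/Q = 17.9652 min.
C(t) = C_in + (C₀ − C_in) e^(−t/τ). Set C = 2.674 and solve for t:
e^(−t/τ) = (C − C_in)/(C₀ − C_in) = (2.674 − 3.080)/(0.1798 − 3.080) = 0.139990
t = −τ ln(…) = 17.9652 × 1.96618 = 35.3228 min.

35.32 min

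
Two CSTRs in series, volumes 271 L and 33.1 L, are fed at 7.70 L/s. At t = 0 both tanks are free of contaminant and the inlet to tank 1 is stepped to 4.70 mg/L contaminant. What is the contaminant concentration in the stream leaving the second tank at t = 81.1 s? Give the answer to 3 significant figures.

4.17 mg/L

Each tank obeys Vᵢ dCᵢ/dt = Q(Cᵢ₋₁ − Cᵢ), so τᵢ = Vᵢ/Q.
τ₁ = 271/7.70 = 35.195 s; τ₂ = 33.1/7.70 = 4.2987 s.
Tank 1: C₁ = C_in(1 − e^(−t/τ₁)). Tank 2 (τ₁ ≠ τ₂): C₂ = C_in[1 − (τ₁ e^(−t/τ₁) − τ₂ e^(−t/τ₂))/(τ₁ − τ₂)].
At t = 81.1: e^(−t/τ₁) = 0.099827, e^(−t/τ₂) = 6.4052e-09.
C₂ = 4.70·[1 − (35.195·0.099827 − 4.2987·6.4052e-09)/(30.896)] = 4.70·0.88628 = 4.1655 mg/L.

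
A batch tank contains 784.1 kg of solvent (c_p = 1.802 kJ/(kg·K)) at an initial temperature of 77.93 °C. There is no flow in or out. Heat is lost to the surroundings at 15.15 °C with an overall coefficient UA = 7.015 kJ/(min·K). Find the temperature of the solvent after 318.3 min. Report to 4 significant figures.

Lumped-capacitance energy balance: M c_p dT/dt = UA(T_amb − T).
dT/dt = (T_ss − T)/τ with T_ss = T_amb = 15.1500 °C, τ = M c_p/UA = 784.1·1.802/7.015 = 201.418 min.
Solution: T(t) = T_ss + (T₀ − T_ss) e^(−t/τ).
T(318.3) = 15.1500 + (62.7800)·0.205914 = 28.0773 °C.

28.08 °C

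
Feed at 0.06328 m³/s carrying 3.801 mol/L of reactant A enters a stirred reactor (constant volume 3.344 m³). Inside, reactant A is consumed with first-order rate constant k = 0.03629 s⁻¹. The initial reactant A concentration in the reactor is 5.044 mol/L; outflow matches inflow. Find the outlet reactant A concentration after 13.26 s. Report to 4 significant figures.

Species balance: V dC/dt = Q C_in − Q C − k V C.
dC/dt = (Q/V) C_in − (Q/V + k) C; effective rate a = Q/V + k = 0.0189234 + 0.03629 = 0.0552134 s⁻¹.
C_ss = Q C_in/(Q + kV) = 1.30273 mol/L; C(t) = C_ss + (C₀ − C_ss) e^(−a t).
C(13.26) = 1.30273 + (3.74127)·e^(−0.0552134·13.26) = 1.30273 + (3.74127)·0.480883 = 3.10184 mol/L.

3.102 mol/L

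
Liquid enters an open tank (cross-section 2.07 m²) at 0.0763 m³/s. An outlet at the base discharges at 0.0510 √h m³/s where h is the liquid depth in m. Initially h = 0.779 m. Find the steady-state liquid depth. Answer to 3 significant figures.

Mass balance (ρ constant): A dh/dt = Q_in − 0.0510 √h. At steady state dh/dt = 0:
Q_in = 0.0510 √h_ss ⇒ √h_ss = 0.0763/0.0510 = 1.4961.
h_ss = 1.4961² = 2.2383 m. (Since h₀ = 0.779 m < h_ss, the level will rise toward this value.)

2.24 m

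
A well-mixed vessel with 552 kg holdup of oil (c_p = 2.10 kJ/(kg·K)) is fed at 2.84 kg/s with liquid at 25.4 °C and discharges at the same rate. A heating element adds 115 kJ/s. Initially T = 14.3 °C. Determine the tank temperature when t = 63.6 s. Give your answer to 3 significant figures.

Heat balance on the well-mixed liquid: M c_p dT/dt = ṁ c_p (T_in − T) + 115.
Rearrange: dT/dt = (T_ss − T)/τ with τ = M/ṁ = 194.37 s and T_ss = T_in + Q̇/(ṁ c_p) = 44.682 °C.
T approaches T_ss exponentially: T(t) = T_ss + (T₀ − T_ss) e^(−t/τ).
T(63.6) = 44.682 + (-30.382)·e^(−63.6/194.37) = 44.682 + (-30.382)·0.72093 = 22.779 °C.

22.8 °C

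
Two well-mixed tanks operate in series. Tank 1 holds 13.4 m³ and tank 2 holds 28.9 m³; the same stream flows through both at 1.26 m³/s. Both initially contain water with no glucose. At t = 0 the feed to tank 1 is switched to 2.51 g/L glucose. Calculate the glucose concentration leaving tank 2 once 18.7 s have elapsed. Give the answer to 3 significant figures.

0.813 g/L

Time constants: τᵢ = Vᵢ/Q for each well-mixed tank.
τ₁ = 13.4/1.26 = 10.635 s; τ₂ = 28.9/1.26 = 22.937 s.
Solving the cascade with C₁(0)=C₂(0)=0 gives C₂(t) = C_in[1 − (τ₁ e^(−t/τ₁) − τ₂ e^(−t/τ₂))/(τ₁ − τ₂)].
At t = 18.7: e^(−t/τ₁) = 0.17233, e^(−t/τ₂) = 0.44251.
C₂ = 2.51·[1 − (10.635·0.17233 − 22.937·0.44251)/(-12.302)] = 2.51·0.32391 = 0.81303 g/L.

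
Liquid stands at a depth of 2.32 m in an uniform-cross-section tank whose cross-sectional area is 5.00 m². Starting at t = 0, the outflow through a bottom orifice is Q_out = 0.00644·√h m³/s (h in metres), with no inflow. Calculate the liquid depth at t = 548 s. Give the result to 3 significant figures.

1.37 m

With no inflow, A dh/dt = −0.00644 √h.
Separate and integrate: 2(√h − √h₀) = −(0.00644/A) t.
√h = √2.32 − 0.00644·548/(2·5.00) = 1.5232 − 0.35291 = 1.1702.
h = 1.1702² = 1.3695 m.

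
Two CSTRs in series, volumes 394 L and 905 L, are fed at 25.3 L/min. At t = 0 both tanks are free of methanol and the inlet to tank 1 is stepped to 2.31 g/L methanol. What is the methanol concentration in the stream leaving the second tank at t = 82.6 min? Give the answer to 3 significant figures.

1.91 g/L

Each tank obeys Vᵢ dCᵢ/dt = Q(Cᵢ₋₁ − Cᵢ), so τᵢ = Vᵢ/Q.
τ₁ = 394/25.3 = 15.573 min; τ₂ = 905/25.3 = 35.771 min.
Tank 1: C₁ = C_in(1 − e^(−t/τ₁)). Tank 2 (τ₁ ≠ τ₂): C₂ = C_in[1 − (τ₁ e^(−t/τ₁) − τ₂ e^(−t/τ₂))/(τ₁ − τ₂)].
At t = 82.6: e^(−t/τ₁) = 0.0049716, e^(−t/τ₂) = 0.099346.
C₂ = 2.31·[1 − (15.573·0.0049716 − 35.771·0.099346)/(-20.198)] = 2.31·0.82789 = 1.9124 g/L.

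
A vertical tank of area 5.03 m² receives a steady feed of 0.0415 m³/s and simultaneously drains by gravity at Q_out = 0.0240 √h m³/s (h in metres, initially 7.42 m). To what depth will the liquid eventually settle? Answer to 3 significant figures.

Level balance: A dh/dt = 0.0415 − 0.0240 √h. Setting dh/dt = 0:
Q_in = 0.0240 √h_ss ⇒ √h_ss = 0.0415/0.0240 = 1.7292.
h_ss = 1.7292² = 2.9900 m. (Since h₀ = 7.42 m > h_ss, the level will fall toward this value.)

2.99 m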